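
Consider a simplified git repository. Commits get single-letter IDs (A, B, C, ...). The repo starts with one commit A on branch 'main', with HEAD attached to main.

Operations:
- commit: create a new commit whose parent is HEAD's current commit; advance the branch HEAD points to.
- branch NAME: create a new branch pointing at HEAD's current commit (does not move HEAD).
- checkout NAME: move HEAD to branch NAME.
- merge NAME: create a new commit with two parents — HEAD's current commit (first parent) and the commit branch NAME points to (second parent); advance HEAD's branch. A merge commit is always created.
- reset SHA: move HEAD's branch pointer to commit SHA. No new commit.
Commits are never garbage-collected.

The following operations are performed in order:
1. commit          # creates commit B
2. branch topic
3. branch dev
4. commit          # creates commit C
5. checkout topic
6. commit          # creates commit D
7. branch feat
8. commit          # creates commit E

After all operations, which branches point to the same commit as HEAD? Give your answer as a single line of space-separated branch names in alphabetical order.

Answer: topic

Derivation:
After op 1 (commit): HEAD=main@B [main=B]
After op 2 (branch): HEAD=main@B [main=B topic=B]
After op 3 (branch): HEAD=main@B [dev=B main=B topic=B]
After op 4 (commit): HEAD=main@C [dev=B main=C topic=B]
After op 5 (checkout): HEAD=topic@B [dev=B main=C topic=B]
After op 6 (commit): HEAD=topic@D [dev=B main=C topic=D]
After op 7 (branch): HEAD=topic@D [dev=B feat=D main=C topic=D]
After op 8 (commit): HEAD=topic@E [dev=B feat=D main=C topic=E]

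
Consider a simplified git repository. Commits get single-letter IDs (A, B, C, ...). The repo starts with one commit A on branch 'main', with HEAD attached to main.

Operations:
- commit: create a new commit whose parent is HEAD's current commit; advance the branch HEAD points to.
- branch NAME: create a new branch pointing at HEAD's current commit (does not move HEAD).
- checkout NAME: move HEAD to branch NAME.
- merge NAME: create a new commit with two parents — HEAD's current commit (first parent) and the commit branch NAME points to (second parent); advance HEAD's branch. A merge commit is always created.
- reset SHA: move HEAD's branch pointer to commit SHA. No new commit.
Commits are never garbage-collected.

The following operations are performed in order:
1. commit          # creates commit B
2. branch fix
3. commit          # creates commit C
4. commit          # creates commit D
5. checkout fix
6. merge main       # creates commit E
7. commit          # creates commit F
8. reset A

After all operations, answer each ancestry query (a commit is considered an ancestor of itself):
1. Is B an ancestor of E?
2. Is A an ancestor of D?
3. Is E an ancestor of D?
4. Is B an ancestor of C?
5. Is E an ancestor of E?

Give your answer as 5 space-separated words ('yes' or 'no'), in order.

After op 1 (commit): HEAD=main@B [main=B]
After op 2 (branch): HEAD=main@B [fix=B main=B]
After op 3 (commit): HEAD=main@C [fix=B main=C]
After op 4 (commit): HEAD=main@D [fix=B main=D]
After op 5 (checkout): HEAD=fix@B [fix=B main=D]
After op 6 (merge): HEAD=fix@E [fix=E main=D]
After op 7 (commit): HEAD=fix@F [fix=F main=D]
After op 8 (reset): HEAD=fix@A [fix=A main=D]
ancestors(E) = {A,B,C,D,E}; B in? yes
ancestors(D) = {A,B,C,D}; A in? yes
ancestors(D) = {A,B,C,D}; E in? no
ancestors(C) = {A,B,C}; B in? yes
ancestors(E) = {A,B,C,D,E}; E in? yes

Answer: yes yes no yes yes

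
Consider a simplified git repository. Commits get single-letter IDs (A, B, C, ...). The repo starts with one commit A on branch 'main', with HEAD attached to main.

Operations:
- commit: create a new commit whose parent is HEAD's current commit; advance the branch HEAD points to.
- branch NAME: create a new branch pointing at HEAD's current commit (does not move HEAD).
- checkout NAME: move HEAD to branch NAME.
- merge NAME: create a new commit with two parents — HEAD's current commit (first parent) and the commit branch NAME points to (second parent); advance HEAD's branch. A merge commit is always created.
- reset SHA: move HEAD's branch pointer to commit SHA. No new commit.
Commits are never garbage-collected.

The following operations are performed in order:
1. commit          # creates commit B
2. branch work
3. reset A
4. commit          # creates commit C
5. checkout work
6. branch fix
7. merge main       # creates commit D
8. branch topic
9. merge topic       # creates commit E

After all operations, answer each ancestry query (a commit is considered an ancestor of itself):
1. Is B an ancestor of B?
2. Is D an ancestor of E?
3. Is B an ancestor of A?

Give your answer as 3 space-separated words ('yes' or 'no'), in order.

Answer: yes yes no

Derivation:
After op 1 (commit): HEAD=main@B [main=B]
After op 2 (branch): HEAD=main@B [main=B work=B]
After op 3 (reset): HEAD=main@A [main=A work=B]
After op 4 (commit): HEAD=main@C [main=C work=B]
After op 5 (checkout): HEAD=work@B [main=C work=B]
After op 6 (branch): HEAD=work@B [fix=B main=C work=B]
After op 7 (merge): HEAD=work@D [fix=B main=C work=D]
After op 8 (branch): HEAD=work@D [fix=B main=C topic=D work=D]
After op 9 (merge): HEAD=work@E [fix=B main=C topic=D work=E]
ancestors(B) = {A,B}; B in? yes
ancestors(E) = {A,B,C,D,E}; D in? yes
ancestors(A) = {A}; B in? no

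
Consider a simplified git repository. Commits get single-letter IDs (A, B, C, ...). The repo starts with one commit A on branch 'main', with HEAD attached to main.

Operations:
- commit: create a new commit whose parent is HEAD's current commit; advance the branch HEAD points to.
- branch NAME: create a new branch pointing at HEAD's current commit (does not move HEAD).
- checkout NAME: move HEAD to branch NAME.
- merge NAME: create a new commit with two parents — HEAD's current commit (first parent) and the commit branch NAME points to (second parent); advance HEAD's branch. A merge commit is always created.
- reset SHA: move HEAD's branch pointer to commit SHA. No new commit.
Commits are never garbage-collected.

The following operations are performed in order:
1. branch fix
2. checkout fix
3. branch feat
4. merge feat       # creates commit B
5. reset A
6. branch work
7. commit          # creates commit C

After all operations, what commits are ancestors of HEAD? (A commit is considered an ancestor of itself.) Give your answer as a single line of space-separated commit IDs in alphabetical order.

After op 1 (branch): HEAD=main@A [fix=A main=A]
After op 2 (checkout): HEAD=fix@A [fix=A main=A]
After op 3 (branch): HEAD=fix@A [feat=A fix=A main=A]
After op 4 (merge): HEAD=fix@B [feat=A fix=B main=A]
After op 5 (reset): HEAD=fix@A [feat=A fix=A main=A]
After op 6 (branch): HEAD=fix@A [feat=A fix=A main=A work=A]
After op 7 (commit): HEAD=fix@C [feat=A fix=C main=A work=A]

Answer: A C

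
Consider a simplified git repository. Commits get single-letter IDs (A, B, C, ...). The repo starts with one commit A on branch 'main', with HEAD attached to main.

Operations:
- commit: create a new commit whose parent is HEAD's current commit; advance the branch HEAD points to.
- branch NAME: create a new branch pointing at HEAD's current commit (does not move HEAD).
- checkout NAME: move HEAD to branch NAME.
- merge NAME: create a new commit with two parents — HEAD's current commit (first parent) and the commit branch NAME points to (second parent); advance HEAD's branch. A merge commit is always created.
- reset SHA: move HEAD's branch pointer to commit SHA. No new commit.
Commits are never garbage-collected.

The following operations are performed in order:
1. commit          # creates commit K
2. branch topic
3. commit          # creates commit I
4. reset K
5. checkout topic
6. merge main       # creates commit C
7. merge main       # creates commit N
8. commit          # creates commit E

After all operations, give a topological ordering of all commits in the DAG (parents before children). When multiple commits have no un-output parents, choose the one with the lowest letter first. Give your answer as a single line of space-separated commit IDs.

Answer: A K C I N E

Derivation:
After op 1 (commit): HEAD=main@K [main=K]
After op 2 (branch): HEAD=main@K [main=K topic=K]
After op 3 (commit): HEAD=main@I [main=I topic=K]
After op 4 (reset): HEAD=main@K [main=K topic=K]
After op 5 (checkout): HEAD=topic@K [main=K topic=K]
After op 6 (merge): HEAD=topic@C [main=K topic=C]
After op 7 (merge): HEAD=topic@N [main=K topic=N]
After op 8 (commit): HEAD=topic@E [main=K topic=E]
commit A: parents=[]
commit C: parents=['K', 'K']
commit E: parents=['N']
commit I: parents=['K']
commit K: parents=['A']
commit N: parents=['C', 'K']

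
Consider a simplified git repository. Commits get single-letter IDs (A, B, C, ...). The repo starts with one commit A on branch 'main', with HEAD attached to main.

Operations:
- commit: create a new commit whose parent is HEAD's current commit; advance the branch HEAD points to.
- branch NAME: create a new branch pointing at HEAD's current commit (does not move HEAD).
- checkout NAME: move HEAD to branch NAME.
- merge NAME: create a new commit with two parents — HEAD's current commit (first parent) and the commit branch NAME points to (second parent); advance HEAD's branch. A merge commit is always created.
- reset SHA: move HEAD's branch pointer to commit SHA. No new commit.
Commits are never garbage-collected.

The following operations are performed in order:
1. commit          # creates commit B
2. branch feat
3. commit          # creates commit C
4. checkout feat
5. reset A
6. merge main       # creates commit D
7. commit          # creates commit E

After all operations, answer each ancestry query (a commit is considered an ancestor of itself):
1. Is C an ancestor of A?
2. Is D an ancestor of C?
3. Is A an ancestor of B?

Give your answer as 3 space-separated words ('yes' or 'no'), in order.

Answer: no no yes

Derivation:
After op 1 (commit): HEAD=main@B [main=B]
After op 2 (branch): HEAD=main@B [feat=B main=B]
After op 3 (commit): HEAD=main@C [feat=B main=C]
After op 4 (checkout): HEAD=feat@B [feat=B main=C]
After op 5 (reset): HEAD=feat@A [feat=A main=C]
After op 6 (merge): HEAD=feat@D [feat=D main=C]
After op 7 (commit): HEAD=feat@E [feat=E main=C]
ancestors(A) = {A}; C in? no
ancestors(C) = {A,B,C}; D in? no
ancestors(B) = {A,B}; A in? yes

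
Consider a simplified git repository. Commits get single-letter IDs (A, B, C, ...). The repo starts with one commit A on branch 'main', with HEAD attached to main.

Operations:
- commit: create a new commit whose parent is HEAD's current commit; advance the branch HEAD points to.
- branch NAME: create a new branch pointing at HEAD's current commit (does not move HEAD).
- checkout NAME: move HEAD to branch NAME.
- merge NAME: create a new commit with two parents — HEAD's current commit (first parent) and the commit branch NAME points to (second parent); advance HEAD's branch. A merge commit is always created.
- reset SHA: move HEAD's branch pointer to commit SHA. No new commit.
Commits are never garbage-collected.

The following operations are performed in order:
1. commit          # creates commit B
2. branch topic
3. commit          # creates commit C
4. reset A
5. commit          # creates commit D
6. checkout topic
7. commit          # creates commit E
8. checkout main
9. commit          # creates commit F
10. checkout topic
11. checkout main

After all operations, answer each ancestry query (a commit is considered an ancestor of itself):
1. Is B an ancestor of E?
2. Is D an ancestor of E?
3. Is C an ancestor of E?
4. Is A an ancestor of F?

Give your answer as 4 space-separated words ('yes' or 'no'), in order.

After op 1 (commit): HEAD=main@B [main=B]
After op 2 (branch): HEAD=main@B [main=B topic=B]
After op 3 (commit): HEAD=main@C [main=C topic=B]
After op 4 (reset): HEAD=main@A [main=A topic=B]
After op 5 (commit): HEAD=main@D [main=D topic=B]
After op 6 (checkout): HEAD=topic@B [main=D topic=B]
After op 7 (commit): HEAD=topic@E [main=D topic=E]
After op 8 (checkout): HEAD=main@D [main=D topic=E]
After op 9 (commit): HEAD=main@F [main=F topic=E]
After op 10 (checkout): HEAD=topic@E [main=F topic=E]
After op 11 (checkout): HEAD=main@F [main=F topic=E]
ancestors(E) = {A,B,E}; B in? yes
ancestors(E) = {A,B,E}; D in? no
ancestors(E) = {A,B,E}; C in? no
ancestors(F) = {A,D,F}; A in? yes

Answer: yes no no yes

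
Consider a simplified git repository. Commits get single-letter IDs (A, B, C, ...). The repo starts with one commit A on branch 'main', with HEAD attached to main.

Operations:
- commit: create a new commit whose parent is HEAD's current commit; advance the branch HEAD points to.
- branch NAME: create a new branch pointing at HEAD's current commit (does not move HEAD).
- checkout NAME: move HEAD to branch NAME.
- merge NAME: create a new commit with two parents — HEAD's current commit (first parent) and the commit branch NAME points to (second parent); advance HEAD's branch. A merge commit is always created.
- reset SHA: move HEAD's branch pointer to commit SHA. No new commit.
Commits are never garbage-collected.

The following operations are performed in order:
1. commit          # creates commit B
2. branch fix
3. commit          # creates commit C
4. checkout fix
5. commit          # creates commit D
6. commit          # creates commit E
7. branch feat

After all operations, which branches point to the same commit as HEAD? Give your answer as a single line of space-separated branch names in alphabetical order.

After op 1 (commit): HEAD=main@B [main=B]
After op 2 (branch): HEAD=main@B [fix=B main=B]
After op 3 (commit): HEAD=main@C [fix=B main=C]
After op 4 (checkout): HEAD=fix@B [fix=B main=C]
After op 5 (commit): HEAD=fix@D [fix=D main=C]
After op 6 (commit): HEAD=fix@E [fix=E main=C]
After op 7 (branch): HEAD=fix@E [feat=E fix=E main=C]

Answer: feat fix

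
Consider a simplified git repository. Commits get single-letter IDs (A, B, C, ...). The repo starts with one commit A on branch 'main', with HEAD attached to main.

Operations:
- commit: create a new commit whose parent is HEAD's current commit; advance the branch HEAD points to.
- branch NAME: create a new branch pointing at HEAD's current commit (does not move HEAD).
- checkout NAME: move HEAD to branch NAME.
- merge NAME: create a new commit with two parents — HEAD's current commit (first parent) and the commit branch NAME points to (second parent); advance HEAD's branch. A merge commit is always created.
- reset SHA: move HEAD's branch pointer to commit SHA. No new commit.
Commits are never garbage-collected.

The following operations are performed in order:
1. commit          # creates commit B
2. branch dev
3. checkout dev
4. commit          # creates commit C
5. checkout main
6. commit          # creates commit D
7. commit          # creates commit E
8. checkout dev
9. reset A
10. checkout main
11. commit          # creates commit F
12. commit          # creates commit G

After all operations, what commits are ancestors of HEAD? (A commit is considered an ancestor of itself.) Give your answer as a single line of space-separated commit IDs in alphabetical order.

After op 1 (commit): HEAD=main@B [main=B]
After op 2 (branch): HEAD=main@B [dev=B main=B]
After op 3 (checkout): HEAD=dev@B [dev=B main=B]
After op 4 (commit): HEAD=dev@C [dev=C main=B]
After op 5 (checkout): HEAD=main@B [dev=C main=B]
After op 6 (commit): HEAD=main@D [dev=C main=D]
After op 7 (commit): HEAD=main@E [dev=C main=E]
After op 8 (checkout): HEAD=dev@C [dev=C main=E]
After op 9 (reset): HEAD=dev@A [dev=A main=E]
After op 10 (checkout): HEAD=main@E [dev=A main=E]
After op 11 (commit): HEAD=main@F [dev=A main=F]
After op 12 (commit): HEAD=main@G [dev=A main=G]

Answer: A B D E F G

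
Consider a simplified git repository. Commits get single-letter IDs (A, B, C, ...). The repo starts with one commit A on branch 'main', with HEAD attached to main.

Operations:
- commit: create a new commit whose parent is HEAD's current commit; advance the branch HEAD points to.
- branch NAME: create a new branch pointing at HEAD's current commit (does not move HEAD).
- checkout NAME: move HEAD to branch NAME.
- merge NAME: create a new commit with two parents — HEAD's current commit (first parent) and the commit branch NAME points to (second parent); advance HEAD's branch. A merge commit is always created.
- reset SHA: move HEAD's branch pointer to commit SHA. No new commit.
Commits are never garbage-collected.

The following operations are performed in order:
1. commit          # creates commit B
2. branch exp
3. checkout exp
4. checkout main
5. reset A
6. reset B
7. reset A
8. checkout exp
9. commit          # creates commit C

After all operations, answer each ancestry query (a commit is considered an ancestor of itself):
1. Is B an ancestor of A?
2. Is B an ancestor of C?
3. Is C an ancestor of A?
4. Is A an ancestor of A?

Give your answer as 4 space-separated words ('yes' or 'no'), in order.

Answer: no yes no yes

Derivation:
After op 1 (commit): HEAD=main@B [main=B]
After op 2 (branch): HEAD=main@B [exp=B main=B]
After op 3 (checkout): HEAD=exp@B [exp=B main=B]
After op 4 (checkout): HEAD=main@B [exp=B main=B]
After op 5 (reset): HEAD=main@A [exp=B main=A]
After op 6 (reset): HEAD=main@B [exp=B main=B]
After op 7 (reset): HEAD=main@A [exp=B main=A]
After op 8 (checkout): HEAD=exp@B [exp=B main=A]
After op 9 (commit): HEAD=exp@C [exp=C main=A]
ancestors(A) = {A}; B in? no
ancestors(C) = {A,B,C}; B in? yes
ancestors(A) = {A}; C in? no
ancestors(A) = {A}; A in? yes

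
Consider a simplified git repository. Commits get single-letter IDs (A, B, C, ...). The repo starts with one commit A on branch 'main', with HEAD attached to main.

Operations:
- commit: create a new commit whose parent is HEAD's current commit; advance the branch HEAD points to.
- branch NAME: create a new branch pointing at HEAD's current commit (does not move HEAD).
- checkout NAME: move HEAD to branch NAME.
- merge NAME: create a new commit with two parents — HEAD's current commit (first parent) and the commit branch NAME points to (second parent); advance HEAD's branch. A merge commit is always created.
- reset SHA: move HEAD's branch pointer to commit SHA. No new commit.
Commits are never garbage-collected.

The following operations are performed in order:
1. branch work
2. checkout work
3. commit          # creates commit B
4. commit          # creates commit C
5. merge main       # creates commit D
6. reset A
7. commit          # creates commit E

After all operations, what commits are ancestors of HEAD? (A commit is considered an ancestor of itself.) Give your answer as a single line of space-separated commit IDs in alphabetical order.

Answer: A E

Derivation:
After op 1 (branch): HEAD=main@A [main=A work=A]
After op 2 (checkout): HEAD=work@A [main=A work=A]
After op 3 (commit): HEAD=work@B [main=A work=B]
After op 4 (commit): HEAD=work@C [main=A work=C]
After op 5 (merge): HEAD=work@D [main=A work=D]
After op 6 (reset): HEAD=work@A [main=A work=A]
After op 7 (commit): HEAD=work@E [main=A work=E]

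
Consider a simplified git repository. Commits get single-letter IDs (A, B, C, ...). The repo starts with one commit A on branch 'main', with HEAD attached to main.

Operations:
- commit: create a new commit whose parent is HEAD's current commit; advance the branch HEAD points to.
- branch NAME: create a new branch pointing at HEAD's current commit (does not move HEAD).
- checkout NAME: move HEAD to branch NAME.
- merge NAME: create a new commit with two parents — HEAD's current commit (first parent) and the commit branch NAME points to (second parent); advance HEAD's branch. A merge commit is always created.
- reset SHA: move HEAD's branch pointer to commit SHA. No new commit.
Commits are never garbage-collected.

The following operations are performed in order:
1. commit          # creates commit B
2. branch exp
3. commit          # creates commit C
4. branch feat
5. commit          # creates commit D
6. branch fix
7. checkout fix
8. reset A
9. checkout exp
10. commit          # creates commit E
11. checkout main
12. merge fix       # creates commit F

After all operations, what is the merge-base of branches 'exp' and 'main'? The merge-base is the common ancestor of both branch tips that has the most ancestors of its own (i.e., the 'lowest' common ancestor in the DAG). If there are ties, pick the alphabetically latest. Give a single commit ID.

Answer: B

Derivation:
After op 1 (commit): HEAD=main@B [main=B]
After op 2 (branch): HEAD=main@B [exp=B main=B]
After op 3 (commit): HEAD=main@C [exp=B main=C]
After op 4 (branch): HEAD=main@C [exp=B feat=C main=C]
After op 5 (commit): HEAD=main@D [exp=B feat=C main=D]
After op 6 (branch): HEAD=main@D [exp=B feat=C fix=D main=D]
After op 7 (checkout): HEAD=fix@D [exp=B feat=C fix=D main=D]
After op 8 (reset): HEAD=fix@A [exp=B feat=C fix=A main=D]
After op 9 (checkout): HEAD=exp@B [exp=B feat=C fix=A main=D]
After op 10 (commit): HEAD=exp@E [exp=E feat=C fix=A main=D]
After op 11 (checkout): HEAD=main@D [exp=E feat=C fix=A main=D]
After op 12 (merge): HEAD=main@F [exp=E feat=C fix=A main=F]
ancestors(exp=E): ['A', 'B', 'E']
ancestors(main=F): ['A', 'B', 'C', 'D', 'F']
common: ['A', 'B']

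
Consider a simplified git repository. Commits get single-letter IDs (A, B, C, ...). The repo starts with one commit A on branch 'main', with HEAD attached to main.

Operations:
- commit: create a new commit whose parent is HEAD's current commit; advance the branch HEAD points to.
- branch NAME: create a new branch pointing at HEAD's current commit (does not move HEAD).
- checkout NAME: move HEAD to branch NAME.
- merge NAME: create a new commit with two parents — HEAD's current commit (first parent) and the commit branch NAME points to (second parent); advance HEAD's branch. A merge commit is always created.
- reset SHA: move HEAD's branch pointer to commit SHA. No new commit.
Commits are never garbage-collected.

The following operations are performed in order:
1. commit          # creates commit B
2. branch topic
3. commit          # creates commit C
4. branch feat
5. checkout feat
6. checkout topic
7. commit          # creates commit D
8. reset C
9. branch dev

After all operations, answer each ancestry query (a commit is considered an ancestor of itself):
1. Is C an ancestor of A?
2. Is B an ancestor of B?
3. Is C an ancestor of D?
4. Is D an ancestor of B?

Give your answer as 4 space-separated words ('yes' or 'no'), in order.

Answer: no yes no no

Derivation:
After op 1 (commit): HEAD=main@B [main=B]
After op 2 (branch): HEAD=main@B [main=B topic=B]
After op 3 (commit): HEAD=main@C [main=C topic=B]
After op 4 (branch): HEAD=main@C [feat=C main=C topic=B]
After op 5 (checkout): HEAD=feat@C [feat=C main=C topic=B]
After op 6 (checkout): HEAD=topic@B [feat=C main=C topic=B]
After op 7 (commit): HEAD=topic@D [feat=C main=C topic=D]
After op 8 (reset): HEAD=topic@C [feat=C main=C topic=C]
After op 9 (branch): HEAD=topic@C [dev=C feat=C main=C topic=C]
ancestors(A) = {A}; C in? no
ancestors(B) = {A,B}; B in? yes
ancestors(D) = {A,B,D}; C in? no
ancestors(B) = {A,B}; D in? no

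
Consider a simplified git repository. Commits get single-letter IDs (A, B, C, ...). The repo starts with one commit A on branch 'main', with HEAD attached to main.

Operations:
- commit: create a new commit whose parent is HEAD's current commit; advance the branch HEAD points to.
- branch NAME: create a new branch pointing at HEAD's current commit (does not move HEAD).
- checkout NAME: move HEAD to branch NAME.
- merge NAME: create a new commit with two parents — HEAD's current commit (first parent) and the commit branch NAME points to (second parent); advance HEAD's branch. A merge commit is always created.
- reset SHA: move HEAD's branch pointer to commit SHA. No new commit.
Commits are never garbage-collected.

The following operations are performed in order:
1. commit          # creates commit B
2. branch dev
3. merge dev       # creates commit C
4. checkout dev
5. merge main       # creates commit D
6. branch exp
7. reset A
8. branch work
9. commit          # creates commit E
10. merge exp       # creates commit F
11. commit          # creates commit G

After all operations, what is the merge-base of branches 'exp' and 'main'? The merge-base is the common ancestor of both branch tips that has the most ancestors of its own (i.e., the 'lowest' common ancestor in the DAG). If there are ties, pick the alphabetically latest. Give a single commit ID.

After op 1 (commit): HEAD=main@B [main=B]
After op 2 (branch): HEAD=main@B [dev=B main=B]
After op 3 (merge): HEAD=main@C [dev=B main=C]
After op 4 (checkout): HEAD=dev@B [dev=B main=C]
After op 5 (merge): HEAD=dev@D [dev=D main=C]
After op 6 (branch): HEAD=dev@D [dev=D exp=D main=C]
After op 7 (reset): HEAD=dev@A [dev=A exp=D main=C]
After op 8 (branch): HEAD=dev@A [dev=A exp=D main=C work=A]
After op 9 (commit): HEAD=dev@E [dev=E exp=D main=C work=A]
After op 10 (merge): HEAD=dev@F [dev=F exp=D main=C work=A]
After op 11 (commit): HEAD=dev@G [dev=G exp=D main=C work=A]
ancestors(exp=D): ['A', 'B', 'C', 'D']
ancestors(main=C): ['A', 'B', 'C']
common: ['A', 'B', 'C']

Answer: C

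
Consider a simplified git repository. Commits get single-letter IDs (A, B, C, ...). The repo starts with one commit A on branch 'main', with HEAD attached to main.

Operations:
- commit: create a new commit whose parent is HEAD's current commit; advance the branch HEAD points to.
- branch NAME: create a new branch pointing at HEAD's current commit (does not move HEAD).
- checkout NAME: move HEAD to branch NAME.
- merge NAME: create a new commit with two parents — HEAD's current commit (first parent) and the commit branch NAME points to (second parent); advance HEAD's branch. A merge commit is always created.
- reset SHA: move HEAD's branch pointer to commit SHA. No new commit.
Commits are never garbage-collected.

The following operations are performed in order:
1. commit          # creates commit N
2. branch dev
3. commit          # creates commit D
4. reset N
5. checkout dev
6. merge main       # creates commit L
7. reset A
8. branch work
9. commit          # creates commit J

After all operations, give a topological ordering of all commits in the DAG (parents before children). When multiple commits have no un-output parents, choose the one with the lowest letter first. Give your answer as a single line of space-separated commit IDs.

After op 1 (commit): HEAD=main@N [main=N]
After op 2 (branch): HEAD=main@N [dev=N main=N]
After op 3 (commit): HEAD=main@D [dev=N main=D]
After op 4 (reset): HEAD=main@N [dev=N main=N]
After op 5 (checkout): HEAD=dev@N [dev=N main=N]
After op 6 (merge): HEAD=dev@L [dev=L main=N]
After op 7 (reset): HEAD=dev@A [dev=A main=N]
After op 8 (branch): HEAD=dev@A [dev=A main=N work=A]
After op 9 (commit): HEAD=dev@J [dev=J main=N work=A]
commit A: parents=[]
commit D: parents=['N']
commit J: parents=['A']
commit L: parents=['N', 'N']
commit N: parents=['A']

Answer: A J N D L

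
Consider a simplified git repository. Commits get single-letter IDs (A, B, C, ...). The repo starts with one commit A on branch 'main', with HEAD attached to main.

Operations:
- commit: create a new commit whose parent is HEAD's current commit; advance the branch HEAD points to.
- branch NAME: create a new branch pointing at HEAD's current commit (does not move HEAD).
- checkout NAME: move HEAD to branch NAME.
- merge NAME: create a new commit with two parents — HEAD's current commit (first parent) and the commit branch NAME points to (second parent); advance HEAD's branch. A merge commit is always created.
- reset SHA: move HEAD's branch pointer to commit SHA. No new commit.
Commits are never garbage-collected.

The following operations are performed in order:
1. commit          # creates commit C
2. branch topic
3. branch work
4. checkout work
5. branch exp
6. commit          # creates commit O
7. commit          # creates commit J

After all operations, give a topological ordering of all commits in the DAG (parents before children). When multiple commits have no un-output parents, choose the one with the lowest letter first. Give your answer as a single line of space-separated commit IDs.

After op 1 (commit): HEAD=main@C [main=C]
After op 2 (branch): HEAD=main@C [main=C topic=C]
After op 3 (branch): HEAD=main@C [main=C topic=C work=C]
After op 4 (checkout): HEAD=work@C [main=C topic=C work=C]
After op 5 (branch): HEAD=work@C [exp=C main=C topic=C work=C]
After op 6 (commit): HEAD=work@O [exp=C main=C topic=C work=O]
After op 7 (commit): HEAD=work@J [exp=C main=C topic=C work=J]
commit A: parents=[]
commit C: parents=['A']
commit J: parents=['O']
commit O: parents=['C']

Answer: A C O J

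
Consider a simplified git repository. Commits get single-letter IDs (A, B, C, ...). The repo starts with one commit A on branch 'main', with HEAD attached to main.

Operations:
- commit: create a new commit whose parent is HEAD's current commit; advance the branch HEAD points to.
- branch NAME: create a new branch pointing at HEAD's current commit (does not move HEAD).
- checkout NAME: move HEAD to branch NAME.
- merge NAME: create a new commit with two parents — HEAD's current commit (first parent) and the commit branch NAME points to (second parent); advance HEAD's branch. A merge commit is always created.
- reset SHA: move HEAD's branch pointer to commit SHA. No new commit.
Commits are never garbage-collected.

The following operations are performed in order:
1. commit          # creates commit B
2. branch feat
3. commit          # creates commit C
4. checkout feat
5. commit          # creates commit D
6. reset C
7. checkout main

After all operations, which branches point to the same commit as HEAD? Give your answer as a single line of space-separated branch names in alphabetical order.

Answer: feat main

Derivation:
After op 1 (commit): HEAD=main@B [main=B]
After op 2 (branch): HEAD=main@B [feat=B main=B]
After op 3 (commit): HEAD=main@C [feat=B main=C]
After op 4 (checkout): HEAD=feat@B [feat=B main=C]
After op 5 (commit): HEAD=feat@D [feat=D main=C]
After op 6 (reset): HEAD=feat@C [feat=C main=C]
After op 7 (checkout): HEAD=main@C [feat=C main=C]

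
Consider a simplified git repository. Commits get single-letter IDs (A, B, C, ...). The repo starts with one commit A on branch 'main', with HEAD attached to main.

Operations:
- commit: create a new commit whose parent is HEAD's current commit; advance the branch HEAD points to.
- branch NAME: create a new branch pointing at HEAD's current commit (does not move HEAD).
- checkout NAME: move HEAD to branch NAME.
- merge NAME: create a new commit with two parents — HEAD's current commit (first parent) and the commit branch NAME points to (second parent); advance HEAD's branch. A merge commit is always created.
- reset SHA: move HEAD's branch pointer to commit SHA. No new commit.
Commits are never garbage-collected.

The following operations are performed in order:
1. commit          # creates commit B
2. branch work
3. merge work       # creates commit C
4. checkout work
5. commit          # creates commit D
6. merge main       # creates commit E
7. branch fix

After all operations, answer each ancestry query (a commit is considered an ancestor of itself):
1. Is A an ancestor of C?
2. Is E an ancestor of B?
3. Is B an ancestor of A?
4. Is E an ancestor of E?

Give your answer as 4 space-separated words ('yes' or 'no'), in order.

Answer: yes no no yes

Derivation:
After op 1 (commit): HEAD=main@B [main=B]
After op 2 (branch): HEAD=main@B [main=B work=B]
After op 3 (merge): HEAD=main@C [main=C work=B]
After op 4 (checkout): HEAD=work@B [main=C work=B]
After op 5 (commit): HEAD=work@D [main=C work=D]
After op 6 (merge): HEAD=work@E [main=C work=E]
After op 7 (branch): HEAD=work@E [fix=E main=C work=E]
ancestors(C) = {A,B,C}; A in? yes
ancestors(B) = {A,B}; E in? no
ancestors(A) = {A}; B in? no
ancestors(E) = {A,B,C,D,E}; E in? yes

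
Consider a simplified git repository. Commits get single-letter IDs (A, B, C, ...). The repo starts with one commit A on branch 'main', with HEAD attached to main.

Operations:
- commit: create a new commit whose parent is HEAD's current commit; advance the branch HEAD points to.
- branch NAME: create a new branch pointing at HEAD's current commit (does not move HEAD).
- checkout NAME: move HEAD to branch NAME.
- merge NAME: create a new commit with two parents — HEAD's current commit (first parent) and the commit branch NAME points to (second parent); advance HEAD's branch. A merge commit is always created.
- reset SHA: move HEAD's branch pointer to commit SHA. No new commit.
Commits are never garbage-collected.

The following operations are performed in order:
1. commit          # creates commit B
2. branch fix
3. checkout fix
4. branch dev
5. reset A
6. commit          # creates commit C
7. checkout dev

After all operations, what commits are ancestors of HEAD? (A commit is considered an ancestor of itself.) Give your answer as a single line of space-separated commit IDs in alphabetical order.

After op 1 (commit): HEAD=main@B [main=B]
After op 2 (branch): HEAD=main@B [fix=B main=B]
After op 3 (checkout): HEAD=fix@B [fix=B main=B]
After op 4 (branch): HEAD=fix@B [dev=B fix=B main=B]
After op 5 (reset): HEAD=fix@A [dev=B fix=A main=B]
After op 6 (commit): HEAD=fix@C [dev=B fix=C main=B]
After op 7 (checkout): HEAD=dev@B [dev=B fix=C main=B]

Answer: A B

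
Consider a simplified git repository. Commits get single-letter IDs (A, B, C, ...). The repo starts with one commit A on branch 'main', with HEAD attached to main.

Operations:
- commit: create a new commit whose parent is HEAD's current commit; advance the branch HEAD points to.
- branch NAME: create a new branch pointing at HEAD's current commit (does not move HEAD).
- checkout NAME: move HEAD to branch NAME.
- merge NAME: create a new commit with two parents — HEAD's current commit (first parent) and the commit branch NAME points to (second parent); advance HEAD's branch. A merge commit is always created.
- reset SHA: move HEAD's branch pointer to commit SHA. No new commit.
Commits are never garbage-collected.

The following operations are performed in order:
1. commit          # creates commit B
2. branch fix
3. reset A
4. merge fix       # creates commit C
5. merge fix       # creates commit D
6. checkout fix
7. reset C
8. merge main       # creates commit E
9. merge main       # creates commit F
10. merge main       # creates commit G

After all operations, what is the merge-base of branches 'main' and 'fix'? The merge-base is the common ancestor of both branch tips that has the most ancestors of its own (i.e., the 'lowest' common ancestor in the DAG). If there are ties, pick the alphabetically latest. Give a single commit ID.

Answer: D

Derivation:
After op 1 (commit): HEAD=main@B [main=B]
After op 2 (branch): HEAD=main@B [fix=B main=B]
After op 3 (reset): HEAD=main@A [fix=B main=A]
After op 4 (merge): HEAD=main@C [fix=B main=C]
After op 5 (merge): HEAD=main@D [fix=B main=D]
After op 6 (checkout): HEAD=fix@B [fix=B main=D]
After op 7 (reset): HEAD=fix@C [fix=C main=D]
After op 8 (merge): HEAD=fix@E [fix=E main=D]
After op 9 (merge): HEAD=fix@F [fix=F main=D]
After op 10 (merge): HEAD=fix@G [fix=G main=D]
ancestors(main=D): ['A', 'B', 'C', 'D']
ancestors(fix=G): ['A', 'B', 'C', 'D', 'E', 'F', 'G']
common: ['A', 'B', 'C', 'D']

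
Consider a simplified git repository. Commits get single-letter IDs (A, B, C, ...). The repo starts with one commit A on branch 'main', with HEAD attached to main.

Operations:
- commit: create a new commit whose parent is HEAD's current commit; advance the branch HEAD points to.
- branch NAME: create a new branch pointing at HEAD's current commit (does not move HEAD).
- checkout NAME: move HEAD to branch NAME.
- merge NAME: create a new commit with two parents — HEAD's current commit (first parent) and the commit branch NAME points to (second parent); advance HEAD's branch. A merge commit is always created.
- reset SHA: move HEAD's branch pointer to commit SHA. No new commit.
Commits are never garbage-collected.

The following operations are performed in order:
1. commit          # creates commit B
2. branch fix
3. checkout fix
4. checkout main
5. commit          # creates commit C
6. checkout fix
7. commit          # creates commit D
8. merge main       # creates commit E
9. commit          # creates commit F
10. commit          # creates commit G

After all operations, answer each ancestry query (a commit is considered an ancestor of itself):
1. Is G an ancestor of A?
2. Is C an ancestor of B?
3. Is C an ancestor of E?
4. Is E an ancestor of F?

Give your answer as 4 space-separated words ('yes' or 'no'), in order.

Answer: no no yes yes

Derivation:
After op 1 (commit): HEAD=main@B [main=B]
After op 2 (branch): HEAD=main@B [fix=B main=B]
After op 3 (checkout): HEAD=fix@B [fix=B main=B]
After op 4 (checkout): HEAD=main@B [fix=B main=B]
After op 5 (commit): HEAD=main@C [fix=B main=C]
After op 6 (checkout): HEAD=fix@B [fix=B main=C]
After op 7 (commit): HEAD=fix@D [fix=D main=C]
After op 8 (merge): HEAD=fix@E [fix=E main=C]
After op 9 (commit): HEAD=fix@F [fix=F main=C]
After op 10 (commit): HEAD=fix@G [fix=G main=C]
ancestors(A) = {A}; G in? no
ancestors(B) = {A,B}; C in? no
ancestors(E) = {A,B,C,D,E}; C in? yes
ancestors(F) = {A,B,C,D,E,F}; E in? yes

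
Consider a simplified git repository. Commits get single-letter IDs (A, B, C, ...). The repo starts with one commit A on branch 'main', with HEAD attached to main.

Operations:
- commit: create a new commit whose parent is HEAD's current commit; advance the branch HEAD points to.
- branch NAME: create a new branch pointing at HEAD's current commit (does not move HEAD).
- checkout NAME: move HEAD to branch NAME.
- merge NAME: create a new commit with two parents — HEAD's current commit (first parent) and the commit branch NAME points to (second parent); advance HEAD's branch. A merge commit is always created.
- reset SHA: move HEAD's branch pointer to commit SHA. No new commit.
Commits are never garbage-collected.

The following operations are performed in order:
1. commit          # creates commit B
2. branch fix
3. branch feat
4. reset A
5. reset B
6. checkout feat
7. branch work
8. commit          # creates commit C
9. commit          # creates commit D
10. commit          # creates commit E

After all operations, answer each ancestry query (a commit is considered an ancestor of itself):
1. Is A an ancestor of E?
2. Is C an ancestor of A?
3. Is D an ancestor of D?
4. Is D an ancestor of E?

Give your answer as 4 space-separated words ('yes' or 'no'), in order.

After op 1 (commit): HEAD=main@B [main=B]
After op 2 (branch): HEAD=main@B [fix=B main=B]
After op 3 (branch): HEAD=main@B [feat=B fix=B main=B]
After op 4 (reset): HEAD=main@A [feat=B fix=B main=A]
After op 5 (reset): HEAD=main@B [feat=B fix=B main=B]
After op 6 (checkout): HEAD=feat@B [feat=B fix=B main=B]
After op 7 (branch): HEAD=feat@B [feat=B fix=B main=B work=B]
After op 8 (commit): HEAD=feat@C [feat=C fix=B main=B work=B]
After op 9 (commit): HEAD=feat@D [feat=D fix=B main=B work=B]
After op 10 (commit): HEAD=feat@E [feat=E fix=B main=B work=B]
ancestors(E) = {A,B,C,D,E}; A in? yes
ancestors(A) = {A}; C in? no
ancestors(D) = {A,B,C,D}; D in? yes
ancestors(E) = {A,B,C,D,E}; D in? yes

Answer: yes no yes yes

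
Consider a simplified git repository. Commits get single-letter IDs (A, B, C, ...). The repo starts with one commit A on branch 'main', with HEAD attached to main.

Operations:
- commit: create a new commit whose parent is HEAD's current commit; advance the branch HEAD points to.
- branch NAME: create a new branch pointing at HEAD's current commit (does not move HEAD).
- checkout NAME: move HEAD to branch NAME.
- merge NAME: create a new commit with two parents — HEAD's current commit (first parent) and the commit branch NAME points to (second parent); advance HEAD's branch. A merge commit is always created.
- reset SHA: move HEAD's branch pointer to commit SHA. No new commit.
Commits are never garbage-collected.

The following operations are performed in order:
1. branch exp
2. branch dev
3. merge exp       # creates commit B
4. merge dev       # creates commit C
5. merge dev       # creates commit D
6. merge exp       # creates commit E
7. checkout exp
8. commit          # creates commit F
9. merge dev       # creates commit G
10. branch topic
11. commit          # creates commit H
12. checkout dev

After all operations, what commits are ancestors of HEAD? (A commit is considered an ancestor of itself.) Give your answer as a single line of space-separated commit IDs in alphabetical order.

After op 1 (branch): HEAD=main@A [exp=A main=A]
After op 2 (branch): HEAD=main@A [dev=A exp=A main=A]
After op 3 (merge): HEAD=main@B [dev=A exp=A main=B]
After op 4 (merge): HEAD=main@C [dev=A exp=A main=C]
After op 5 (merge): HEAD=main@D [dev=A exp=A main=D]
After op 6 (merge): HEAD=main@E [dev=A exp=A main=E]
After op 7 (checkout): HEAD=exp@A [dev=A exp=A main=E]
After op 8 (commit): HEAD=exp@F [dev=A exp=F main=E]
After op 9 (merge): HEAD=exp@G [dev=A exp=G main=E]
After op 10 (branch): HEAD=exp@G [dev=A exp=G main=E topic=G]
After op 11 (commit): HEAD=exp@H [dev=A exp=H main=E topic=G]
After op 12 (checkout): HEAD=dev@A [dev=A exp=H main=E topic=G]

Answer: A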